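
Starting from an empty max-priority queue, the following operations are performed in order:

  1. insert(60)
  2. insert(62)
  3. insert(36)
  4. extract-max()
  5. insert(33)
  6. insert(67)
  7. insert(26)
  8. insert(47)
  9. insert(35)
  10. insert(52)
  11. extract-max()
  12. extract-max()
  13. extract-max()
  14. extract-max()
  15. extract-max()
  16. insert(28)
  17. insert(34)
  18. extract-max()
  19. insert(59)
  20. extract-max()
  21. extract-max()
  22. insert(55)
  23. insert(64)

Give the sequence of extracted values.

62 → 67 → 60 → 52 → 47 → 36 → 35 → 59 → 34

insert 60 → {60}
insert 62 → {62, 60}
insert 36 → {62, 60, 36}
extract-max → 62; now {60, 36}
insert 33 → {60, 36, 33}
insert 67 → {67, 60, 36, 33}
insert 26 → {67, 60, 36, 33, 26}
insert 47 → {67, 60, 47, 36, 33, 26}
insert 35 → {67, 60, 47, 36, 35, 33, 26}
insert 52 → {67, 60, 52, 47, 36, 35, 33, 26}
extract-max → 67; now {60, 52, 47, 36, 35, 33, 26}
extract-max → 60; now {52, 47, 36, 35, 33, 26}
extract-max → 52; now {47, 36, 35, 33, 26}
extract-max → 47; now {36, 35, 33, 26}
extract-max → 36; now {35, 33, 26}
insert 28 → {35, 33, 28, 26}
insert 34 → {35, 34, 33, 28, 26}
extract-max → 35; now {34, 33, 28, 26}
insert 59 → {59, 34, 33, 28, 26}
extract-max → 59; now {34, 33, 28, 26}
extract-max → 34; now {33, 28, 26}
insert 55 → {55, 33, 28, 26}
insert 64 → {64, 55, 33, 28, 26}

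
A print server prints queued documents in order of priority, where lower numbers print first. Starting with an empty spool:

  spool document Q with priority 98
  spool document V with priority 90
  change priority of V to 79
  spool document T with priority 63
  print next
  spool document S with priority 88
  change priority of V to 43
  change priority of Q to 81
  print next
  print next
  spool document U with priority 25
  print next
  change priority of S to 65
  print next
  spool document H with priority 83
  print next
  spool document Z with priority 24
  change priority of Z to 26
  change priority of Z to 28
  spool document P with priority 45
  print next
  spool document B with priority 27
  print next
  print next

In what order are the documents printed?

add Q (priority 98) → {Q:98}
add V (priority 90) → {V:90, Q:98}
update V to priority 79 → {V:79, Q:98}
add T (priority 63) → {T:63, V:79, Q:98}
print next → T; now {V:79, Q:98}
add S (priority 88) → {V:79, S:88, Q:98}
update V to priority 43 → {V:43, S:88, Q:98}
update Q to priority 81 → {V:43, Q:81, S:88}
print next → V; now {Q:81, S:88}
print next → Q; now {S:88}
add U (priority 25) → {U:25, S:88}
print next → U; now {S:88}
update S to priority 65 → {S:65}
print next → S; now {}
add H (priority 83) → {H:83}
print next → H; now {}
add Z (priority 24) → {Z:24}
update Z to priority 26 → {Z:26}
update Z to priority 28 → {Z:28}
add P (priority 45) → {Z:28, P:45}
print next → Z; now {P:45}
add B (priority 27) → {B:27, P:45}
print next → B; now {P:45}
print next → P; now {}

T → V → Q → U → S → H → Z → B → P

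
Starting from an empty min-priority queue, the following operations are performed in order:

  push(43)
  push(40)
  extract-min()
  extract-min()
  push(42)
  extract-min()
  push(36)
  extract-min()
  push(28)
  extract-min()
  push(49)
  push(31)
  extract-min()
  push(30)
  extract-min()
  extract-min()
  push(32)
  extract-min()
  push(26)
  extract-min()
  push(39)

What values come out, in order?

40 → 43 → 42 → 36 → 28 → 31 → 30 → 49 → 32 → 26

insert 43 → {43}
insert 40 → {40, 43}
extract-min → 40; now {43}
extract-min → 43; now {}
insert 42 → {42}
extract-min → 42; now {}
insert 36 → {36}
extract-min → 36; now {}
insert 28 → {28}
extract-min → 28; now {}
insert 49 → {49}
insert 31 → {31, 49}
extract-min → 31; now {49}
insert 30 → {30, 49}
extract-min → 30; now {49}
extract-min → 49; now {}
insert 32 → {32}
extract-min → 32; now {}
insert 26 → {26}
extract-min → 26; now {}
insert 39 → {39}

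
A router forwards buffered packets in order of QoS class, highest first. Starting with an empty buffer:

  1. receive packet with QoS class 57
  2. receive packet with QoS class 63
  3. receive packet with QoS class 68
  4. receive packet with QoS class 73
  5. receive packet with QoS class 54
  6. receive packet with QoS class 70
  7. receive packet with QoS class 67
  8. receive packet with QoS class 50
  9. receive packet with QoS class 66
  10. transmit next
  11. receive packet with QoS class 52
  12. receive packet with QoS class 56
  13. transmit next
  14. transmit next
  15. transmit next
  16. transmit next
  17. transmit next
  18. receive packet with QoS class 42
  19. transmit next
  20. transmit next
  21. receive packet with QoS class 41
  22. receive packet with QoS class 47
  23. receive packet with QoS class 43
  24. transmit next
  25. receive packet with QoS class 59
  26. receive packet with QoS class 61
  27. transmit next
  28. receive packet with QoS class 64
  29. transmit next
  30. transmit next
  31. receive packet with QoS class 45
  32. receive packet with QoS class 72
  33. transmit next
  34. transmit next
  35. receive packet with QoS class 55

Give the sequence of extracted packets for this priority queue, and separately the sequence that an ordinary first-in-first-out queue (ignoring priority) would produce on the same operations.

insert 57 → {57}
insert 63 → {63, 57}
insert 68 → {68, 63, 57}
insert 73 → {73, 68, 63, 57}
insert 54 → {73, 68, 63, 57, 54}
insert 70 → {73, 70, 68, 63, 57, 54}
insert 67 → {73, 70, 68, 67, 63, 57, 54}
insert 50 → {73, 70, 68, 67, 63, 57, 54, 50}
insert 66 → {73, 70, 68, 67, 66, 63, 57, 54, 50}
transmit next → 73; now {70, 68, 67, 66, 63, 57, 54, 50}
insert 52 → {70, 68, 67, 66, 63, 57, 54, 52, 50}
insert 56 → {70, 68, 67, 66, 63, 57, 56, 54, 52, 50}
transmit next → 70; now {68, 67, 66, 63, 57, 56, 54, 52, 50}
transmit next → 68; now {67, 66, 63, 57, 56, 54, 52, 50}
transmit next → 67; now {66, 63, 57, 56, 54, 52, 50}
transmit next → 66; now {63, 57, 56, 54, 52, 50}
transmit next → 63; now {57, 56, 54, 52, 50}
insert 42 → {57, 56, 54, 52, 50, 42}
transmit next → 57; now {56, 54, 52, 50, 42}
transmit next → 56; now {54, 52, 50, 42}
insert 41 → {54, 52, 50, 42, 41}
insert 47 → {54, 52, 50, 47, 42, 41}
insert 43 → {54, 52, 50, 47, 43, 42, 41}
transmit next → 54; now {52, 50, 47, 43, 42, 41}
insert 59 → {59, 52, 50, 47, 43, 42, 41}
insert 61 → {61, 59, 52, 50, 47, 43, 42, 41}
transmit next → 61; now {59, 52, 50, 47, 43, 42, 41}
insert 64 → {64, 59, 52, 50, 47, 43, 42, 41}
transmit next → 64; now {59, 52, 50, 47, 43, 42, 41}
transmit next → 59; now {52, 50, 47, 43, 42, 41}
insert 45 → {52, 50, 47, 45, 43, 42, 41}
insert 72 → {72, 52, 50, 47, 45, 43, 42, 41}
transmit next → 72; now {52, 50, 47, 45, 43, 42, 41}
transmit next → 52; now {50, 47, 45, 43, 42, 41}
insert 55 → {55, 50, 47, 45, 43, 42, 41}

priority queue: 73, 70, 68, 67, 66, 63, 57, 56, 54, 61, 64, 59, 72, 52; FIFO queue: 57, 63, 68, 73, 54, 70, 67, 50, 66, 52, 56, 42, 41, 47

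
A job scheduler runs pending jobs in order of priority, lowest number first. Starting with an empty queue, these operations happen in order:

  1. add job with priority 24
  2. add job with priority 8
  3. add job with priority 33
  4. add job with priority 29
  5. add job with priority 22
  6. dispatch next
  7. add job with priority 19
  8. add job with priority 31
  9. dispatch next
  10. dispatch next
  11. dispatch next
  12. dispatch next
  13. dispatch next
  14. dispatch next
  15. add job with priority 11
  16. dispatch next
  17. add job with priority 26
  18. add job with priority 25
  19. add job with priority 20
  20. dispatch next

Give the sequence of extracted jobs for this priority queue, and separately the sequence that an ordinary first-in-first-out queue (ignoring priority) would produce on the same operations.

priority queue: [8, 19, 22, 24, 29, 31, 33, 11, 20]; FIFO queue: 24 → 8 → 33 → 29 → 22 → 19 → 31 → 11 → 26

insert 24 → {24}
insert 8 → {8, 24}
insert 33 → {8, 24, 33}
insert 29 → {8, 24, 29, 33}
insert 22 → {8, 22, 24, 29, 33}
dispatch next → 8; now {22, 24, 29, 33}
insert 19 → {19, 22, 24, 29, 33}
insert 31 → {19, 22, 24, 29, 31, 33}
dispatch next → 19; now {22, 24, 29, 31, 33}
dispatch next → 22; now {24, 29, 31, 33}
dispatch next → 24; now {29, 31, 33}
dispatch next → 29; now {31, 33}
dispatch next → 31; now {33}
dispatch next → 33; now {}
insert 11 → {11}
dispatch next → 11; now {}
insert 26 → {26}
insert 25 → {25, 26}
insert 20 → {20, 25, 26}
dispatch next → 20; now {25, 26}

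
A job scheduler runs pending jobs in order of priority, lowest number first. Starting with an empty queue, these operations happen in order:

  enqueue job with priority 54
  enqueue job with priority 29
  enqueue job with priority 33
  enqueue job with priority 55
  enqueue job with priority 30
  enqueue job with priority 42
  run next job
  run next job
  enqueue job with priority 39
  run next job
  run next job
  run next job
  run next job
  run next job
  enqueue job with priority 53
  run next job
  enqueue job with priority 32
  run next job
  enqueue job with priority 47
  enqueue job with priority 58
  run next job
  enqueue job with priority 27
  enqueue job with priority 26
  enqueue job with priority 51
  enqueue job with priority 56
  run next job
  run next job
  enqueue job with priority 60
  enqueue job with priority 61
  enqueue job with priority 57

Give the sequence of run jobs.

[29, 30, 33, 39, 42, 54, 55, 53, 32, 47, 26, 27]

insert 54 → {54}
insert 29 → {29, 54}
insert 33 → {29, 33, 54}
insert 55 → {29, 33, 54, 55}
insert 30 → {29, 30, 33, 54, 55}
insert 42 → {29, 30, 33, 42, 54, 55}
run next job → 29; now {30, 33, 42, 54, 55}
run next job → 30; now {33, 42, 54, 55}
insert 39 → {33, 39, 42, 54, 55}
run next job → 33; now {39, 42, 54, 55}
run next job → 39; now {42, 54, 55}
run next job → 42; now {54, 55}
run next job → 54; now {55}
run next job → 55; now {}
insert 53 → {53}
run next job → 53; now {}
insert 32 → {32}
run next job → 32; now {}
insert 47 → {47}
insert 58 → {47, 58}
run next job → 47; now {58}
insert 27 → {27, 58}
insert 26 → {26, 27, 58}
insert 51 → {26, 27, 51, 58}
insert 56 → {26, 27, 51, 56, 58}
run next job → 26; now {27, 51, 56, 58}
run next job → 27; now {51, 56, 58}
insert 60 → {51, 56, 58, 60}
insert 61 → {51, 56, 58, 60, 61}
insert 57 → {51, 56, 57, 58, 60, 61}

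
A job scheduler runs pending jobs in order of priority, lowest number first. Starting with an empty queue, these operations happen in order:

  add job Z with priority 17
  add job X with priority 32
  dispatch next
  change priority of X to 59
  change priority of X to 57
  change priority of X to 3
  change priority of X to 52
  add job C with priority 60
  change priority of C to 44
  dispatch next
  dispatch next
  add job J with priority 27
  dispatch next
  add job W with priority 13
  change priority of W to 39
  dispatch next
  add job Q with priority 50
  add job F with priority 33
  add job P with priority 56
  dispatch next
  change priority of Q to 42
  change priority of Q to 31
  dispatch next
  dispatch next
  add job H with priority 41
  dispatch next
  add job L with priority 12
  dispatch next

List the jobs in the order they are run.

add Z (priority 17) → {Z:17}
add X (priority 32) → {Z:17, X:32}
dispatch next → Z; now {X:32}
update X to priority 59 → {X:59}
update X to priority 57 → {X:57}
update X to priority 3 → {X:3}
update X to priority 52 → {X:52}
add C (priority 60) → {X:52, C:60}
update C to priority 44 → {C:44, X:52}
dispatch next → C; now {X:52}
dispatch next → X; now {}
add J (priority 27) → {J:27}
dispatch next → J; now {}
add W (priority 13) → {W:13}
update W to priority 39 → {W:39}
dispatch next → W; now {}
add Q (priority 50) → {Q:50}
add F (priority 33) → {F:33, Q:50}
add P (priority 56) → {F:33, Q:50, P:56}
dispatch next → F; now {Q:50, P:56}
update Q to priority 42 → {Q:42, P:56}
update Q to priority 31 → {Q:31, P:56}
dispatch next → Q; now {P:56}
dispatch next → P; now {}
add H (priority 41) → {H:41}
dispatch next → H; now {}
add L (priority 12) → {L:12}
dispatch next → L; now {}

[Z, C, X, J, W, F, Q, P, H, L]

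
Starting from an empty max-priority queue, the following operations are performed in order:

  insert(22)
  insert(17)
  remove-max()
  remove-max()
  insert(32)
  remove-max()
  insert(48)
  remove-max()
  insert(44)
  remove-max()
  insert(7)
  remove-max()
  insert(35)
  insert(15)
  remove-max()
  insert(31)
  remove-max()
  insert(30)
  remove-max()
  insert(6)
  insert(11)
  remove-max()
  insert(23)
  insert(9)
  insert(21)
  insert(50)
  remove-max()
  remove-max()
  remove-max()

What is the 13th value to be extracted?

insert 22 → {22}
insert 17 → {22, 17}
remove-max → 22; now {17}
remove-max → 17; now {}
insert 32 → {32}
remove-max → 32; now {}
insert 48 → {48}
remove-max → 48; now {}
insert 44 → {44}
remove-max → 44; now {}
insert 7 → {7}
remove-max → 7; now {}
insert 35 → {35}
insert 15 → {35, 15}
remove-max → 35; now {15}
insert 31 → {31, 15}
remove-max → 31; now {15}
insert 30 → {30, 15}
remove-max → 30; now {15}
insert 6 → {15, 6}
insert 11 → {15, 11, 6}
remove-max → 15; now {11, 6}
insert 23 → {23, 11, 6}
insert 9 → {23, 11, 9, 6}
insert 21 → {23, 21, 11, 9, 6}
insert 50 → {50, 23, 21, 11, 9, 6}
remove-max → 50; now {23, 21, 11, 9, 6}
remove-max → 23; now {21, 11, 9, 6}
remove-max → 21; now {11, 9, 6}

21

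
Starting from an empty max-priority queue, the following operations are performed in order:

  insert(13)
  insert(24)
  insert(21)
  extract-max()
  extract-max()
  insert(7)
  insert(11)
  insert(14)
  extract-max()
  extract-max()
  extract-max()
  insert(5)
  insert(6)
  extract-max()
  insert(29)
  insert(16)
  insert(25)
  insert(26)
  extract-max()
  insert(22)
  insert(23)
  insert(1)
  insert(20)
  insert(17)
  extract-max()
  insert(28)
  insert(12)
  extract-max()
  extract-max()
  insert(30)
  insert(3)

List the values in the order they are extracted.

insert 13 → {13}
insert 24 → {24, 13}
insert 21 → {24, 21, 13}
extract-max → 24; now {21, 13}
extract-max → 21; now {13}
insert 7 → {13, 7}
insert 11 → {13, 11, 7}
insert 14 → {14, 13, 11, 7}
extract-max → 14; now {13, 11, 7}
extract-max → 13; now {11, 7}
extract-max → 11; now {7}
insert 5 → {7, 5}
insert 6 → {7, 6, 5}
extract-max → 7; now {6, 5}
insert 29 → {29, 6, 5}
insert 16 → {29, 16, 6, 5}
insert 25 → {29, 25, 16, 6, 5}
insert 26 → {29, 26, 25, 16, 6, 5}
extract-max → 29; now {26, 25, 16, 6, 5}
insert 22 → {26, 25, 22, 16, 6, 5}
insert 23 → {26, 25, 23, 22, 16, 6, 5}
insert 1 → {26, 25, 23, 22, 16, 6, 5, 1}
insert 20 → {26, 25, 23, 22, 20, 16, 6, 5, 1}
insert 17 → {26, 25, 23, 22, 20, 17, 16, 6, 5, 1}
extract-max → 26; now {25, 23, 22, 20, 17, 16, 6, 5, 1}
insert 28 → {28, 25, 23, 22, 20, 17, 16, 6, 5, 1}
insert 12 → {28, 25, 23, 22, 20, 17, 16, 12, 6, 5, 1}
extract-max → 28; now {25, 23, 22, 20, 17, 16, 12, 6, 5, 1}
extract-max → 25; now {23, 22, 20, 17, 16, 12, 6, 5, 1}
insert 30 → {30, 23, 22, 20, 17, 16, 12, 6, 5, 1}
insert 3 → {30, 23, 22, 20, 17, 16, 12, 6, 5, 3, 1}

24, 21, 14, 13, 11, 7, 29, 26, 28, 25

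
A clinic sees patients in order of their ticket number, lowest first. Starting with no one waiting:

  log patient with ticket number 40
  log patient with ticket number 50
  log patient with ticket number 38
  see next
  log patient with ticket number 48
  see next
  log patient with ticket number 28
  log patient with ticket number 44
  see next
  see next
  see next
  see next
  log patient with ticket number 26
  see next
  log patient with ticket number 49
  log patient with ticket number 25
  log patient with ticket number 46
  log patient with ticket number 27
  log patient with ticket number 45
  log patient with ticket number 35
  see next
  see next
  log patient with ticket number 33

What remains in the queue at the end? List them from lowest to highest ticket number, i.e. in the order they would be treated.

[33, 35, 45, 46, 49]

insert 40 → {40}
insert 50 → {40, 50}
insert 38 → {38, 40, 50}
see next → 38; now {40, 50}
insert 48 → {40, 48, 50}
see next → 40; now {48, 50}
insert 28 → {28, 48, 50}
insert 44 → {28, 44, 48, 50}
see next → 28; now {44, 48, 50}
see next → 44; now {48, 50}
see next → 48; now {50}
see next → 50; now {}
insert 26 → {26}
see next → 26; now {}
insert 49 → {49}
insert 25 → {25, 49}
insert 46 → {25, 46, 49}
insert 27 → {25, 27, 46, 49}
insert 45 → {25, 27, 45, 46, 49}
insert 35 → {25, 27, 35, 45, 46, 49}
see next → 25; now {27, 35, 45, 46, 49}
see next → 27; now {35, 45, 46, 49}
insert 33 → {33, 35, 45, 46, 49}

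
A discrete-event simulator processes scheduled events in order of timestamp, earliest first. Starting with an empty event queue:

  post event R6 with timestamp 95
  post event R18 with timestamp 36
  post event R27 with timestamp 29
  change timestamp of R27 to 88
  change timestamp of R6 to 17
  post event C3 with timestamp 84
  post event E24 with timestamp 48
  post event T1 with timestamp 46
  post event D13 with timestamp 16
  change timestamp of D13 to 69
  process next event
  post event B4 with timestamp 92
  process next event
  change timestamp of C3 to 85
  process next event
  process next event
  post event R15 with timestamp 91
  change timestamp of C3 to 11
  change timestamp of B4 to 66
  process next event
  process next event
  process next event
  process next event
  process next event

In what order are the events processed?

R6 → R18 → T1 → E24 → C3 → B4 → D13 → R27 → R15

add R6 (timestamp 95) → {R6:95}
add R18 (timestamp 36) → {R18:36, R6:95}
add R27 (timestamp 29) → {R27:29, R18:36, R6:95}
update R27 to timestamp 88 → {R18:36, R27:88, R6:95}
update R6 to timestamp 17 → {R6:17, R18:36, R27:88}
add C3 (timestamp 84) → {R6:17, R18:36, C3:84, R27:88}
add E24 (timestamp 48) → {R6:17, R18:36, E24:48, C3:84, R27:88}
add T1 (timestamp 46) → {R6:17, R18:36, T1:46, E24:48, C3:84, R27:88}
add D13 (timestamp 16) → {D13:16, R6:17, R18:36, T1:46, E24:48, C3:84, R27:88}
update D13 to timestamp 69 → {R6:17, R18:36, T1:46, E24:48, D13:69, C3:84, R27:88}
process next event → R6; now {R18:36, T1:46, E24:48, D13:69, C3:84, R27:88}
add B4 (timestamp 92) → {R18:36, T1:46, E24:48, D13:69, C3:84, R27:88, B4:92}
process next event → R18; now {T1:46, E24:48, D13:69, C3:84, R27:88, B4:92}
update C3 to timestamp 85 → {T1:46, E24:48, D13:69, C3:85, R27:88, B4:92}
process next event → T1; now {E24:48, D13:69, C3:85, R27:88, B4:92}
process next event → E24; now {D13:69, C3:85, R27:88, B4:92}
add R15 (timestamp 91) → {D13:69, C3:85, R27:88, R15:91, B4:92}
update C3 to timestamp 11 → {C3:11, D13:69, R27:88, R15:91, B4:92}
update B4 to timestamp 66 → {C3:11, B4:66, D13:69, R27:88, R15:91}
process next event → C3; now {B4:66, D13:69, R27:88, R15:91}
process next event → B4; now {D13:69, R27:88, R15:91}
process next event → D13; now {R27:88, R15:91}
process next event → R27; now {R15:91}
process next event → R15; now {}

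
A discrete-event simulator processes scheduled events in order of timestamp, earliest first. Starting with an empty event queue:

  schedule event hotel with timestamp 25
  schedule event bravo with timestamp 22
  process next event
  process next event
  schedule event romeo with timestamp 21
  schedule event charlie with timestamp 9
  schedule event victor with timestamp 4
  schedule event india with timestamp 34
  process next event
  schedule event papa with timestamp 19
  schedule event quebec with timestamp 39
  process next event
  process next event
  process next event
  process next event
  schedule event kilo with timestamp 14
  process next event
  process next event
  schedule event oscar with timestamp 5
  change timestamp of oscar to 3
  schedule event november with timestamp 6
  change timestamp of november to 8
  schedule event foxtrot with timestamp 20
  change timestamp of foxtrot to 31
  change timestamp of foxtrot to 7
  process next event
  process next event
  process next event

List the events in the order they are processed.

add hotel (timestamp 25) → {hotel:25}
add bravo (timestamp 22) → {bravo:22, hotel:25}
process next event → bravo; now {hotel:25}
process next event → hotel; now {}
add romeo (timestamp 21) → {romeo:21}
add charlie (timestamp 9) → {charlie:9, romeo:21}
add victor (timestamp 4) → {victor:4, charlie:9, romeo:21}
add india (timestamp 34) → {victor:4, charlie:9, romeo:21, india:34}
process next event → victor; now {charlie:9, romeo:21, india:34}
add papa (timestamp 19) → {charlie:9, papa:19, romeo:21, india:34}
add quebec (timestamp 39) → {charlie:9, papa:19, romeo:21, india:34, quebec:39}
process next event → charlie; now {papa:19, romeo:21, india:34, quebec:39}
process next event → papa; now {romeo:21, india:34, quebec:39}
process next event → romeo; now {india:34, quebec:39}
process next event → india; now {quebec:39}
add kilo (timestamp 14) → {kilo:14, quebec:39}
process next event → kilo; now {quebec:39}
process next event → quebec; now {}
add oscar (timestamp 5) → {oscar:5}
update oscar to timestamp 3 → {oscar:3}
add november (timestamp 6) → {oscar:3, november:6}
update november to timestamp 8 → {oscar:3, november:8}
add foxtrot (timestamp 20) → {oscar:3, november:8, foxtrot:20}
update foxtrot to timestamp 31 → {oscar:3, november:8, foxtrot:31}
update foxtrot to timestamp 7 → {oscar:3, foxtrot:7, november:8}
process next event → oscar; now {foxtrot:7, november:8}
process next event → foxtrot; now {november:8}
process next event → november; now {}

[bravo, hotel, victor, charlie, papa, romeo, india, kilo, quebec, oscar, foxtrot, november]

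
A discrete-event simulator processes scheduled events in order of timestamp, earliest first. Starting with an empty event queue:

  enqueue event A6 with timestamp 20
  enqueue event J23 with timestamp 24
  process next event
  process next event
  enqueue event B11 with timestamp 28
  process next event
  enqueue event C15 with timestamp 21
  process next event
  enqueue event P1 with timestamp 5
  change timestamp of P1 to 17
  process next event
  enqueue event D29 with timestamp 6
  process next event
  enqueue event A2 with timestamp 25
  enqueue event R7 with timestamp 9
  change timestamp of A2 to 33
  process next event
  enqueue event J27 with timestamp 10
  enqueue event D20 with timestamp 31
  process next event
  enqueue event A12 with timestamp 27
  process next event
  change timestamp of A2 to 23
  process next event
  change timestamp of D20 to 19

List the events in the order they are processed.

add A6 (timestamp 20) → {A6:20}
add J23 (timestamp 24) → {A6:20, J23:24}
process next event → A6; now {J23:24}
process next event → J23; now {}
add B11 (timestamp 28) → {B11:28}
process next event → B11; now {}
add C15 (timestamp 21) → {C15:21}
process next event → C15; now {}
add P1 (timestamp 5) → {P1:5}
update P1 to timestamp 17 → {P1:17}
process next event → P1; now {}
add D29 (timestamp 6) → {D29:6}
process next event → D29; now {}
add A2 (timestamp 25) → {A2:25}
add R7 (timestamp 9) → {R7:9, A2:25}
update A2 to timestamp 33 → {R7:9, A2:33}
process next event → R7; now {A2:33}
add J27 (timestamp 10) → {J27:10, A2:33}
add D20 (timestamp 31) → {J27:10, D20:31, A2:33}
process next event → J27; now {D20:31, A2:33}
add A12 (timestamp 27) → {A12:27, D20:31, A2:33}
process next event → A12; now {D20:31, A2:33}
update A2 to timestamp 23 → {A2:23, D20:31}
process next event → A2; now {D20:31}
update D20 to timestamp 19 → {D20:19}

[A6, J23, B11, C15, P1, D29, R7, J27, A12, A2]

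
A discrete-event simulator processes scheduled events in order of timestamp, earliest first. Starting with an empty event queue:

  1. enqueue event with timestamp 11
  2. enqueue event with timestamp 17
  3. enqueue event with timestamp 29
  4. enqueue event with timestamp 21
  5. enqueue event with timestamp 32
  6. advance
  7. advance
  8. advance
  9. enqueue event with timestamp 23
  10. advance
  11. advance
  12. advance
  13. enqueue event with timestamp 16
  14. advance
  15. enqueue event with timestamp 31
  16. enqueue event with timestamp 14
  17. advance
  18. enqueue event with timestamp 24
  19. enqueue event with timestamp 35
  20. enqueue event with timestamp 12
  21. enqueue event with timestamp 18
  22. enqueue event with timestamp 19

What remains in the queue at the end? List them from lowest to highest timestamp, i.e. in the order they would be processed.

insert 11 → {11}
insert 17 → {11, 17}
insert 29 → {11, 17, 29}
insert 21 → {11, 17, 21, 29}
insert 32 → {11, 17, 21, 29, 32}
advance → 11; now {17, 21, 29, 32}
advance → 17; now {21, 29, 32}
advance → 21; now {29, 32}
insert 23 → {23, 29, 32}
advance → 23; now {29, 32}
advance → 29; now {32}
advance → 32; now {}
insert 16 → {16}
advance → 16; now {}
insert 31 → {31}
insert 14 → {14, 31}
advance → 14; now {31}
insert 24 → {24, 31}
insert 35 → {24, 31, 35}
insert 12 → {12, 24, 31, 35}
insert 18 → {12, 18, 24, 31, 35}
insert 19 → {12, 18, 19, 24, 31, 35}

12 → 18 → 19 → 24 → 31 → 35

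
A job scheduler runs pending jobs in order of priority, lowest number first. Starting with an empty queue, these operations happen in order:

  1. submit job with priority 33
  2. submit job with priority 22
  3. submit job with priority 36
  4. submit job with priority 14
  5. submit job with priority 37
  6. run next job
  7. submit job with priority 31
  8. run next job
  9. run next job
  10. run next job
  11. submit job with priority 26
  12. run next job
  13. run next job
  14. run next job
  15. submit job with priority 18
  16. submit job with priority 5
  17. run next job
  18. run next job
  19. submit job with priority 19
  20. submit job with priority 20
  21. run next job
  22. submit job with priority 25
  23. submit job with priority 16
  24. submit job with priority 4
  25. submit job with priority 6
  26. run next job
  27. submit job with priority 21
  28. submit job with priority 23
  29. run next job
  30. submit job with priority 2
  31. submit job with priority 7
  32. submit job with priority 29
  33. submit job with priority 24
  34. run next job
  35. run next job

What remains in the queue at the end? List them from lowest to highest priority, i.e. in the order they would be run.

insert 33 → {33}
insert 22 → {22, 33}
insert 36 → {22, 33, 36}
insert 14 → {14, 22, 33, 36}
insert 37 → {14, 22, 33, 36, 37}
run next job → 14; now {22, 33, 36, 37}
insert 31 → {22, 31, 33, 36, 37}
run next job → 22; now {31, 33, 36, 37}
run next job → 31; now {33, 36, 37}
run next job → 33; now {36, 37}
insert 26 → {26, 36, 37}
run next job → 26; now {36, 37}
run next job → 36; now {37}
run next job → 37; now {}
insert 18 → {18}
insert 5 → {5, 18}
run next job → 5; now {18}
run next job → 18; now {}
insert 19 → {19}
insert 20 → {19, 20}
run next job → 19; now {20}
insert 25 → {20, 25}
insert 16 → {16, 20, 25}
insert 4 → {4, 16, 20, 25}
insert 6 → {4, 6, 16, 20, 25}
run next job → 4; now {6, 16, 20, 25}
insert 21 → {6, 16, 20, 21, 25}
insert 23 → {6, 16, 20, 21, 23, 25}
run next job → 6; now {16, 20, 21, 23, 25}
insert 2 → {2, 16, 20, 21, 23, 25}
insert 7 → {2, 7, 16, 20, 21, 23, 25}
insert 29 → {2, 7, 16, 20, 21, 23, 25, 29}
insert 24 → {2, 7, 16, 20, 21, 23, 24, 25, 29}
run next job → 2; now {7, 16, 20, 21, 23, 24, 25, 29}
run next job → 7; now {16, 20, 21, 23, 24, 25, 29}

16, 20, 21, 23, 24, 25, 29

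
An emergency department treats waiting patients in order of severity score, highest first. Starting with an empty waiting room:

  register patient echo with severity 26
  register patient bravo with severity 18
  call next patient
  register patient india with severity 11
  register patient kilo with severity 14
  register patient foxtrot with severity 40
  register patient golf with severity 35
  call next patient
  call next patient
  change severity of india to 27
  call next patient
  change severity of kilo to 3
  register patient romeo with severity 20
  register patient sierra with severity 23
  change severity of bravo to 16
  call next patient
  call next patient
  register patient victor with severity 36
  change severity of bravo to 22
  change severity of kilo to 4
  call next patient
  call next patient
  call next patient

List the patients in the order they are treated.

echo, foxtrot, golf, india, sierra, romeo, victor, bravo, kilo

add echo (severity 26) → {echo:26}
add bravo (severity 18) → {echo:26, bravo:18}
call next patient → echo; now {bravo:18}
add india (severity 11) → {bravo:18, india:11}
add kilo (severity 14) → {bravo:18, kilo:14, india:11}
add foxtrot (severity 40) → {foxtrot:40, bravo:18, kilo:14, india:11}
add golf (severity 35) → {foxtrot:40, golf:35, bravo:18, kilo:14, india:11}
call next patient → foxtrot; now {golf:35, bravo:18, kilo:14, india:11}
call next patient → golf; now {bravo:18, kilo:14, india:11}
update india to severity 27 → {india:27, bravo:18, kilo:14}
call next patient → india; now {bravo:18, kilo:14}
update kilo to severity 3 → {bravo:18, kilo:3}
add romeo (severity 20) → {romeo:20, bravo:18, kilo:3}
add sierra (severity 23) → {sierra:23, romeo:20, bravo:18, kilo:3}
update bravo to severity 16 → {sierra:23, romeo:20, bravo:16, kilo:3}
call next patient → sierra; now {romeo:20, bravo:16, kilo:3}
call next patient → romeo; now {bravo:16, kilo:3}
add victor (severity 36) → {victor:36, bravo:16, kilo:3}
update bravo to severity 22 → {victor:36, bravo:22, kilo:3}
update kilo to severity 4 → {victor:36, bravo:22, kilo:4}
call next patient → victor; now {bravo:22, kilo:4}
call next patient → bravo; now {kilo:4}
call next patient → kilo; now {}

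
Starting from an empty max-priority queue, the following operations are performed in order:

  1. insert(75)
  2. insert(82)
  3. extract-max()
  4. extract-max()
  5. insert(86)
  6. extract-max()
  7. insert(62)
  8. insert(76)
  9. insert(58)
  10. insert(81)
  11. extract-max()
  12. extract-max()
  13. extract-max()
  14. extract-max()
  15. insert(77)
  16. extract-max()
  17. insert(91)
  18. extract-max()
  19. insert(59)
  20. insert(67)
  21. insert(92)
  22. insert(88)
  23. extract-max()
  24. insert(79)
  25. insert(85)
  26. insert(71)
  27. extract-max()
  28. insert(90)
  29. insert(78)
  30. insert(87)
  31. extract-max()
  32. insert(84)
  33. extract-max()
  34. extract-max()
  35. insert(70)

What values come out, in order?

insert 75 → {75}
insert 82 → {82, 75}
extract-max → 82; now {75}
extract-max → 75; now {}
insert 86 → {86}
extract-max → 86; now {}
insert 62 → {62}
insert 76 → {76, 62}
insert 58 → {76, 62, 58}
insert 81 → {81, 76, 62, 58}
extract-max → 81; now {76, 62, 58}
extract-max → 76; now {62, 58}
extract-max → 62; now {58}
extract-max → 58; now {}
insert 77 → {77}
extract-max → 77; now {}
insert 91 → {91}
extract-max → 91; now {}
insert 59 → {59}
insert 67 → {67, 59}
insert 92 → {92, 67, 59}
insert 88 → {92, 88, 67, 59}
extract-max → 92; now {88, 67, 59}
insert 79 → {88, 79, 67, 59}
insert 85 → {88, 85, 79, 67, 59}
insert 71 → {88, 85, 79, 71, 67, 59}
extract-max → 88; now {85, 79, 71, 67, 59}
insert 90 → {90, 85, 79, 71, 67, 59}
insert 78 → {90, 85, 79, 78, 71, 67, 59}
insert 87 → {90, 87, 85, 79, 78, 71, 67, 59}
extract-max → 90; now {87, 85, 79, 78, 71, 67, 59}
insert 84 → {87, 85, 84, 79, 78, 71, 67, 59}
extract-max → 87; now {85, 84, 79, 78, 71, 67, 59}
extract-max → 85; now {84, 79, 78, 71, 67, 59}
insert 70 → {84, 79, 78, 71, 70, 67, 59}

[82, 75, 86, 81, 76, 62, 58, 77, 91, 92, 88, 90, 87, 85]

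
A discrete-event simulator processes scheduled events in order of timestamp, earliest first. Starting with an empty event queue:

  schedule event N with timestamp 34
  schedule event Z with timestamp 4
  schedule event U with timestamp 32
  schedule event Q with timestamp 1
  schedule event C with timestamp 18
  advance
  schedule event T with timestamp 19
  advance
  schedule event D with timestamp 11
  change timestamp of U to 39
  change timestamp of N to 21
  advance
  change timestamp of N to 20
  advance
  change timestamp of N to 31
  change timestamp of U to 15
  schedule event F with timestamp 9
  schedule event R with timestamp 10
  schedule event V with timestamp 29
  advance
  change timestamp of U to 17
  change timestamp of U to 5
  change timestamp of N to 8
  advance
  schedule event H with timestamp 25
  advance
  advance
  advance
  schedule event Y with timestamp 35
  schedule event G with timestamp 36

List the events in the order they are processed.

Q → Z → D → C → F → U → N → R → T

add N (timestamp 34) → {N:34}
add Z (timestamp 4) → {Z:4, N:34}
add U (timestamp 32) → {Z:4, U:32, N:34}
add Q (timestamp 1) → {Q:1, Z:4, U:32, N:34}
add C (timestamp 18) → {Q:1, Z:4, C:18, U:32, N:34}
advance → Q; now {Z:4, C:18, U:32, N:34}
add T (timestamp 19) → {Z:4, C:18, T:19, U:32, N:34}
advance → Z; now {C:18, T:19, U:32, N:34}
add D (timestamp 11) → {D:11, C:18, T:19, U:32, N:34}
update U to timestamp 39 → {D:11, C:18, T:19, N:34, U:39}
update N to timestamp 21 → {D:11, C:18, T:19, N:21, U:39}
advance → D; now {C:18, T:19, N:21, U:39}
update N to timestamp 20 → {C:18, T:19, N:20, U:39}
advance → C; now {T:19, N:20, U:39}
update N to timestamp 31 → {T:19, N:31, U:39}
update U to timestamp 15 → {U:15, T:19, N:31}
add F (timestamp 9) → {F:9, U:15, T:19, N:31}
add R (timestamp 10) → {F:9, R:10, U:15, T:19, N:31}
add V (timestamp 29) → {F:9, R:10, U:15, T:19, V:29, N:31}
advance → F; now {R:10, U:15, T:19, V:29, N:31}
update U to timestamp 17 → {R:10, U:17, T:19, V:29, N:31}
update U to timestamp 5 → {U:5, R:10, T:19, V:29, N:31}
update N to timestamp 8 → {U:5, N:8, R:10, T:19, V:29}
advance → U; now {N:8, R:10, T:19, V:29}
add H (timestamp 25) → {N:8, R:10, T:19, H:25, V:29}
advance → N; now {R:10, T:19, H:25, V:29}
advance → R; now {T:19, H:25, V:29}
advance → T; now {H:25, V:29}
add Y (timestamp 35) → {H:25, V:29, Y:35}
add G (timestamp 36) → {H:25, V:29, Y:35, G:36}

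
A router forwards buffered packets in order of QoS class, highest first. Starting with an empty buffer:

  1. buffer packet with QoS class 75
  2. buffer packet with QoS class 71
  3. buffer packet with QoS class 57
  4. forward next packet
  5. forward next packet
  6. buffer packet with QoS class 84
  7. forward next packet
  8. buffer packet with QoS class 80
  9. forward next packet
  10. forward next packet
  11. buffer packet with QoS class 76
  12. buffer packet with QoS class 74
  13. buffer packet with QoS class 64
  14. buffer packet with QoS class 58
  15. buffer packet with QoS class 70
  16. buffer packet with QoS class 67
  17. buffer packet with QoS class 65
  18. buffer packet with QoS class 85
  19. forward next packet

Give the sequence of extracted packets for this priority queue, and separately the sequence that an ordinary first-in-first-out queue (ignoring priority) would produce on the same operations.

priority queue: [75, 71, 84, 80, 57, 85]; FIFO queue: 75, 71, 57, 84, 80, 76

insert 75 → {75}
insert 71 → {75, 71}
insert 57 → {75, 71, 57}
forward next packet → 75; now {71, 57}
forward next packet → 71; now {57}
insert 84 → {84, 57}
forward next packet → 84; now {57}
insert 80 → {80, 57}
forward next packet → 80; now {57}
forward next packet → 57; now {}
insert 76 → {76}
insert 74 → {76, 74}
insert 64 → {76, 74, 64}
insert 58 → {76, 74, 64, 58}
insert 70 → {76, 74, 70, 64, 58}
insert 67 → {76, 74, 70, 67, 64, 58}
insert 65 → {76, 74, 70, 67, 65, 64, 58}
insert 85 → {85, 76, 74, 70, 67, 65, 64, 58}
forward next packet → 85; now {76, 74, 70, 67, 65, 64, 58}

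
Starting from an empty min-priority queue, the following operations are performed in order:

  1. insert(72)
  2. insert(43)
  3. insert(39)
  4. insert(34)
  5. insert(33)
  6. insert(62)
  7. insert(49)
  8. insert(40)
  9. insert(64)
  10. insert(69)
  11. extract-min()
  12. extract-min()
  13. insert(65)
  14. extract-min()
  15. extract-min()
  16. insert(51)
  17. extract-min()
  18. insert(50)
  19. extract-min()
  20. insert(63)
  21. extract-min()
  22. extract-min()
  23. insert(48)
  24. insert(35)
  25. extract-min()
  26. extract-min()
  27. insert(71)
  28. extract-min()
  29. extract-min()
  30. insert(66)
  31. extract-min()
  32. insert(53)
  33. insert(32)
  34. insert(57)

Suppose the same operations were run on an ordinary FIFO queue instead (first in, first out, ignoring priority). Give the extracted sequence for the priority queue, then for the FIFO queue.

insert 72 → {72}
insert 43 → {43, 72}
insert 39 → {39, 43, 72}
insert 34 → {34, 39, 43, 72}
insert 33 → {33, 34, 39, 43, 72}
insert 62 → {33, 34, 39, 43, 62, 72}
insert 49 → {33, 34, 39, 43, 49, 62, 72}
insert 40 → {33, 34, 39, 40, 43, 49, 62, 72}
insert 64 → {33, 34, 39, 40, 43, 49, 62, 64, 72}
insert 69 → {33, 34, 39, 40, 43, 49, 62, 64, 69, 72}
extract-min → 33; now {34, 39, 40, 43, 49, 62, 64, 69, 72}
extract-min → 34; now {39, 40, 43, 49, 62, 64, 69, 72}
insert 65 → {39, 40, 43, 49, 62, 64, 65, 69, 72}
extract-min → 39; now {40, 43, 49, 62, 64, 65, 69, 72}
extract-min → 40; now {43, 49, 62, 64, 65, 69, 72}
insert 51 → {43, 49, 51, 62, 64, 65, 69, 72}
extract-min → 43; now {49, 51, 62, 64, 65, 69, 72}
insert 50 → {49, 50, 51, 62, 64, 65, 69, 72}
extract-min → 49; now {50, 51, 62, 64, 65, 69, 72}
insert 63 → {50, 51, 62, 63, 64, 65, 69, 72}
extract-min → 50; now {51, 62, 63, 64, 65, 69, 72}
extract-min → 51; now {62, 63, 64, 65, 69, 72}
insert 48 → {48, 62, 63, 64, 65, 69, 72}
insert 35 → {35, 48, 62, 63, 64, 65, 69, 72}
extract-min → 35; now {48, 62, 63, 64, 65, 69, 72}
extract-min → 48; now {62, 63, 64, 65, 69, 72}
insert 71 → {62, 63, 64, 65, 69, 71, 72}
extract-min → 62; now {63, 64, 65, 69, 71, 72}
extract-min → 63; now {64, 65, 69, 71, 72}
insert 66 → {64, 65, 66, 69, 71, 72}
extract-min → 64; now {65, 66, 69, 71, 72}
insert 53 → {53, 65, 66, 69, 71, 72}
insert 32 → {32, 53, 65, 66, 69, 71, 72}
insert 57 → {32, 53, 57, 65, 66, 69, 71, 72}

priority queue: [33, 34, 39, 40, 43, 49, 50, 51, 35, 48, 62, 63, 64]; FIFO queue: 72 → 43 → 39 → 34 → 33 → 62 → 49 → 40 → 64 → 69 → 65 → 51 → 50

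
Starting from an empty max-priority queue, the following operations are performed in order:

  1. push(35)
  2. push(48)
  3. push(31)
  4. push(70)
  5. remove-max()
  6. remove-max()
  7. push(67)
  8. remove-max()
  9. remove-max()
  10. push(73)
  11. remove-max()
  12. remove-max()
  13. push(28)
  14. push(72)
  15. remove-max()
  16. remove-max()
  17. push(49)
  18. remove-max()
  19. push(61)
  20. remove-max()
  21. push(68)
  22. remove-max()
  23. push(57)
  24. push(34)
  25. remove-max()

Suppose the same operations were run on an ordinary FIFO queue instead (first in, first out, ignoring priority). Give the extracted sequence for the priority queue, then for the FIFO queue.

priority queue: [70, 48, 67, 35, 73, 31, 72, 28, 49, 61, 68, 57]; FIFO queue: 35 → 48 → 31 → 70 → 67 → 73 → 28 → 72 → 49 → 61 → 68 → 57

insert 35 → {35}
insert 48 → {48, 35}
insert 31 → {48, 35, 31}
insert 70 → {70, 48, 35, 31}
remove-max → 70; now {48, 35, 31}
remove-max → 48; now {35, 31}
insert 67 → {67, 35, 31}
remove-max → 67; now {35, 31}
remove-max → 35; now {31}
insert 73 → {73, 31}
remove-max → 73; now {31}
remove-max → 31; now {}
insert 28 → {28}
insert 72 → {72, 28}
remove-max → 72; now {28}
remove-max → 28; now {}
insert 49 → {49}
remove-max → 49; now {}
insert 61 → {61}
remove-max → 61; now {}
insert 68 → {68}
remove-max → 68; now {}
insert 57 → {57}
insert 34 → {57, 34}
remove-max → 57; now {34}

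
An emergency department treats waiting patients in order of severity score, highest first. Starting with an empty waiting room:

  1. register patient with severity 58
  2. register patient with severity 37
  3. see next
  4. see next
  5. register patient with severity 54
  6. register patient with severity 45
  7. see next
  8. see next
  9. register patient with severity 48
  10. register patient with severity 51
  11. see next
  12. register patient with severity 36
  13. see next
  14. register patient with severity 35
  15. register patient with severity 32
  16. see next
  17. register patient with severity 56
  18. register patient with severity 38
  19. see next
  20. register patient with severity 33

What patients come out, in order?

insert 58 → {58}
insert 37 → {58, 37}
see next → 58; now {37}
see next → 37; now {}
insert 54 → {54}
insert 45 → {54, 45}
see next → 54; now {45}
see next → 45; now {}
insert 48 → {48}
insert 51 → {51, 48}
see next → 51; now {48}
insert 36 → {48, 36}
see next → 48; now {36}
insert 35 → {36, 35}
insert 32 → {36, 35, 32}
see next → 36; now {35, 32}
insert 56 → {56, 35, 32}
insert 38 → {56, 38, 35, 32}
see next → 56; now {38, 35, 32}
insert 33 → {38, 35, 33, 32}

58 → 37 → 54 → 45 → 51 → 48 → 36 → 56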